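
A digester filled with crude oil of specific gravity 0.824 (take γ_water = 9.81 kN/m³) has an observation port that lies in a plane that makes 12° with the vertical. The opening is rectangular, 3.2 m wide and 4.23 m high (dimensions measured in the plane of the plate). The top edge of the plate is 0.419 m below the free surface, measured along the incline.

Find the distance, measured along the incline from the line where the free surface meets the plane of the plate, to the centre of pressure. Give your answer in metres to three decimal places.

γ = 0.824 × 9.81 = 8.08344 kN/m³.
The plate makes 12° with the vertical, i.e. θ = 90° − 12° = 78° to the horizontal. Measuring y along the incline from the free-surface line, vertical depth h = y·sinθ with sinθ = 0.978148.
The centroid lies 4.23/2 = 2.115 m below the top edge, so y_c = 0.419 + 2.115 = 2.534 m and h_c = 2.534 × 0.978148 = 2.47863 m.
A = 3.2 × 4.23 = 13.536 m².
Resultant F = γ·h_c·A = 8.08344 × 2.47863 × 13.536 = 271.205 kN.
I_c = b·h³/12 = 3.2 × 4.23³/12 = 20.1832 m⁴.
Centre of pressure: y_p = y_c + I_c/(y_c·A) = 2.534 + 20.1832/(2.534 × 13.536) = 2.534 + 0.588428 = 3.12243 m along the plane.

y_p = 3.122 m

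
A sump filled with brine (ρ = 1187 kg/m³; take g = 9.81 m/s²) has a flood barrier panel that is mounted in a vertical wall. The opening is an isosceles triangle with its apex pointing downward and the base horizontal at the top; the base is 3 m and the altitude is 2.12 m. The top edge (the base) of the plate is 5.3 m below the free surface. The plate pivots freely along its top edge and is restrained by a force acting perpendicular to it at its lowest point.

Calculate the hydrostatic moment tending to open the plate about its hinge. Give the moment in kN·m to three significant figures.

M ≈ 166 kN·m

γ = ρg = 1187 × 9.81 / 1000 = 11.64447 kN/m³.
With the apex down, the centroid sits h/3 = 2.12/3 = 0.706667 m below the base (the top edge), so the centroid depth is h_c = 5.3 + 0.706667 = 6.00667 m.
A = ½ × 3 × 2.12 = 3.18 m².
Resultant F = γ·h_c·A = 11.64447 × 6.00667 × 3.18 = 222.423 kN.
I_c = b·h³/36 = 3 × 2.12³/36 = 0.794011 m⁴.
Centre of pressure: y_p = y_c + I_c/(y_c·A) = 6.00667 + 0.794011/(6.00667 × 3.18) = 6.00667 + 0.0415686 = 6.04824 m along the plane.
The resultant acts 0.706667 + 0.0415686 = 0.748236 m (along the plate) below the hinge at the top edge, so the moment about the hinge is M = F × 0.748236 = 222.423 × 0.748236 = 166.425 kN·m.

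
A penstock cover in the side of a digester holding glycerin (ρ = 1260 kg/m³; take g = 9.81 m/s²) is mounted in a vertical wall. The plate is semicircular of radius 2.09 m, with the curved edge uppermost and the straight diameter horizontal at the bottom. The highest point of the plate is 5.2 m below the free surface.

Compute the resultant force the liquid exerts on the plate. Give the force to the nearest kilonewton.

F ≈ 543 kN

γ = ρg = 1260 × 9.81 / 1000 = 12.3606 kN/m³.
The centroid lies 4r/(3π) = 0.887024 m above the diameter, so r − 4r/(3π) = 2.09 − 0.887024 = 1.20298 m below the topmost point, so the centroid depth is h_c = 5.2 + 1.20298 = 6.40298 m.
A = πr²/2 = π × 2.09²/2 = 6.8614 m².
Resultant F = γ·h_c·A = 12.3606 × 6.40298 × 6.8614 = 543.043 kN.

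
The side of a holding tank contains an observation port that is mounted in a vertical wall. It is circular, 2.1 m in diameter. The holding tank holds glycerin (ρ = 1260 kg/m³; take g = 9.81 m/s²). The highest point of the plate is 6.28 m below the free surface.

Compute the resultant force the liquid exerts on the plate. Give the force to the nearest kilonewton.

F ≈ 314 kN

γ = ρg = 1260 × 9.81 / 1000 = 12.3606 kN/m³.
The centroid is at the centre, 1.05 m below the top of the plate, so the centroid depth is h_c = 6.28 + 1.05 = 7.33 m.
A = π(1.05)² = 3.46361 m².
Resultant F = γ·h_c·A = 12.3606 × 7.33 × 3.46361 = 313.814 kN.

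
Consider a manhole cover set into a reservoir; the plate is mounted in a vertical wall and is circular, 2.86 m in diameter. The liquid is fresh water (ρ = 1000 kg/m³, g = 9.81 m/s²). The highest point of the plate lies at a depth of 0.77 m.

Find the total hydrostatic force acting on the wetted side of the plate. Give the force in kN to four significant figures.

F ≈ 138.6 kN

γ = ρg = 1000 × 9.81 = 9810 N/m³ = 9.81 kN/m³.
The centroid is at the centre, 1.43 m below the top of the plate, so the centroid depth is h_c = 0.77 + 1.43 = 2.2 m.
A = π(1.43)² = 6.42424 m².
Resultant F = γ·h_c·A = 9.81 × 2.2 × 6.42424 = 138.648 kN.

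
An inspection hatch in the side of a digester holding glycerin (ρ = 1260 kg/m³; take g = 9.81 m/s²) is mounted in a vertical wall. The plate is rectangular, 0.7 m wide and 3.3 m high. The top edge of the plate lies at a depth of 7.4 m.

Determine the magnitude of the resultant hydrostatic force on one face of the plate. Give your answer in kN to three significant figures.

F ≈ 258 kN

γ = ρg = 1260 × 9.81 / 1000 = 12.3606 kN/m³.
The centroid lies 3.3/2 = 1.65 m below the top edge, so the centroid depth is h_c = 7.4 + 1.65 = 9.05 m.
A = 0.7 × 3.3 = 2.31 m².
Resultant F = γ·h_c·A = 12.3606 × 9.05 × 2.31 = 258.405 kN.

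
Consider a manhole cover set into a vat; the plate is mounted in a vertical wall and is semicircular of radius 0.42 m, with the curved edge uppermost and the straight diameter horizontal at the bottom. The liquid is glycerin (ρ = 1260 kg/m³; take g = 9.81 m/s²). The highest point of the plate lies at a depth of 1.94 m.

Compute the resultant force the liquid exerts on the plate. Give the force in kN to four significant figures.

F ≈ 7.472 kN

γ = ρg = 1260 × 9.81 / 1000 = 12.3606 kN/m³.
The centroid lies 4r/(3π) = 0.178254 m above the diameter, so r − 4r/(3π) = 0.42 − 0.178254 = 0.241746 m below the topmost point, so the centroid depth is h_c = 1.94 + 0.241746 = 2.18175 m.
A = πr²/2 = π × 0.42²/2 = 0.277088 m².
Resultant F = γ·h_c·A = 12.3606 × 2.18175 × 0.277088 = 7.47244 kN.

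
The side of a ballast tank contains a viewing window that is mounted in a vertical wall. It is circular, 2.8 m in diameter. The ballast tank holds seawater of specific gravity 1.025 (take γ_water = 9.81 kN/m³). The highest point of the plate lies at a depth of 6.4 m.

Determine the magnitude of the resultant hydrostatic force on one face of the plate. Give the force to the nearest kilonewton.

γ = 1.025 × 9.81 = 10.05525 kN/m³.
The centroid is at the centre, 1.4 m below the top of the plate, so the centroid depth is h_c = 6.4 + 1.4 = 7.8 m.
A = π(1.4)² = 6.15752 m².
Resultant F = γ·h_c·A = 10.05525 × 7.8 × 6.15752 = 482.94 kN.

F ≈ 483 kN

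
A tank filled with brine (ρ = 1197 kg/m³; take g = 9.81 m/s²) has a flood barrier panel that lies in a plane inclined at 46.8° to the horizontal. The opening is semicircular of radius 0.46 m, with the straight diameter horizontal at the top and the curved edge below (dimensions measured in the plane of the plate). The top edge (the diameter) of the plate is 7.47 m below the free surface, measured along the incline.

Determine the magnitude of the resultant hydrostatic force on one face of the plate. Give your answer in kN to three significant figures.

F ≈ 21.8 kN

γ = ρg = 1197 × 9.81 / 1000 = 11.74257 kN/m³.
Let θ = 46.8° be the plate's angle to the horizontal; measure y along the incline from where the plane meets the free surface. Vertical depth h = y·sinθ with sinθ = 0.728969.
The centroid of a semicircle lies 4r/(3π) = 0.19523 m from the diameter, here below the top edge, so y_c = 7.47 + 0.19523 = 7.66523 m and h_c = 7.66523 × 0.728969 = 5.58772 m.
A = πr²/2 = π × 0.46²/2 = 0.332381 m².
Resultant F = γ·h_c·A = 11.74257 × 5.58772 × 0.332381 = 21.8089 kN.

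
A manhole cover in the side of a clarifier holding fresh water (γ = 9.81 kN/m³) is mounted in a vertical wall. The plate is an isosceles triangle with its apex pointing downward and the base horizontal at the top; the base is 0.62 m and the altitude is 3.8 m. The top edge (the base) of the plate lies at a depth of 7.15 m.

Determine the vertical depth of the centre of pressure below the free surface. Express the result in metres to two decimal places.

h_p = 8.51 m

γ = 9.81 kN/m³.
With the apex down, the centroid sits h/3 = 3.8/3 = 1.26667 m below the base (the top edge), so the centroid depth is h_c = 7.15 + 1.26667 = 8.41667 m.
A = ½ × 0.62 × 3.8 = 1.178 m².
Resultant F = γ·h_c·A = 9.81 × 8.41667 × 1.178 = 97.2646 kN.
I_c = b·h³/36 = 0.62 × 3.8³/36 = 0.945018 m⁴.
Centre of pressure: y_p = y_c + I_c/(y_c·A) = 8.41667 + 0.945018/(8.41667 × 1.178) = 8.41667 + 0.0953135 = 8.51198 m along the plane.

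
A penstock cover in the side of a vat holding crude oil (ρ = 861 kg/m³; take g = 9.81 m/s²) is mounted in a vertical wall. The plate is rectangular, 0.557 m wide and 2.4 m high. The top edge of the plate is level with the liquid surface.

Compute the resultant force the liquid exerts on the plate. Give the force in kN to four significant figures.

F ≈ 13.55 kN

γ = ρg = 861 × 9.81 / 1000 = 8.44641 kN/m³.
The centroid lies 2.4/2 = 1.2 m below the top edge, so the centroid depth is h_c = 1.2 m.
A = 0.557 × 2.4 = 1.3368 m².
Resultant F = γ·h_c·A = 8.44641 × 1.2 × 1.3368 = 13.5494 kN.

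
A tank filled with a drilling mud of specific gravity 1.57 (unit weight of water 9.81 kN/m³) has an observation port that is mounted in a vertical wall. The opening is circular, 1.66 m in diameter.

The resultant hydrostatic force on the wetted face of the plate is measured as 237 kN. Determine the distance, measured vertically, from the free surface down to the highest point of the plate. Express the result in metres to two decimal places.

γ = 1.57 × 9.81 = 15.4017 kN/m³.
A = π(0.83)² = 2.16424 m².
From F = γ·h_c·A, the centroid depth is h_c = 237/(15.4017 × 2.16424) = 7.11008 m.
The centroid is at the centre, 0.83 m below the top of the plate, so the highest point sits at h_top = 7.11008 − 0.83 = 6.28008 m below the surface.

d_top ≈ 6.28 m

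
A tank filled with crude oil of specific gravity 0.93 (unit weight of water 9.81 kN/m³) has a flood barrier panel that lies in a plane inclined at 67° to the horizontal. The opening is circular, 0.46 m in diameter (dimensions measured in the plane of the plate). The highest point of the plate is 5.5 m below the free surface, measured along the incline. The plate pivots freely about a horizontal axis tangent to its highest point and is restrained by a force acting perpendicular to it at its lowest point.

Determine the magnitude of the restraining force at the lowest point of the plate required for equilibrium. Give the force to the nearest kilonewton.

P ≈ 4 kN

γ = 0.93 × 9.81 = 9.1233 kN/m³.
Let θ = 67° be the plate's angle to the horizontal; measure y along the incline from where the plane meets the free surface. Vertical depth h = y·sinθ with sinθ = 0.920505.
The centroid is at the centre, 0.23 m below the top of the plate, so y_c = 5.5 + 0.23 = 5.73 m and h_c = 5.73 × 0.920505 = 5.27449 m.
A = π(0.23)² = 0.16619 m².
Resultant F = γ·h_c·A = 9.1233 × 5.27449 × 0.16619 = 7.99719 kN.
I_c = πr⁴/4 = π × 0.23⁴/4 = 0.00219787 m⁴.
Centre of pressure: y_p = y_c + I_c/(y_c·A) = 5.73 + 0.00219787/(5.73 × 0.16619) = 5.73 + 0.00230804 = 5.73231 m along the plane.
The resultant acts 0.23 + 0.00230804 = 0.232308 m (along the plate) below the hinge at the top edge, so the moment about the hinge is M = F × 0.232308 = 7.99719 × 0.232308 = 1.85781 kN·m.
A normal force at the bottom, 0.46 m from the hinge, must supply this moment: P = 1.85781/0.46 = 4.03872 kN.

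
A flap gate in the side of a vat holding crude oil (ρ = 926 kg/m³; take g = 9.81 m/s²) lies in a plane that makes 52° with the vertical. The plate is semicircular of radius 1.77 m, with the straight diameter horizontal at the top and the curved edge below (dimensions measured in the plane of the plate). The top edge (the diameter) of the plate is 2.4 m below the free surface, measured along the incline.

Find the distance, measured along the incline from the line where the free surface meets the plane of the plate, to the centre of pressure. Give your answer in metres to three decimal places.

γ = ρg = 926 × 9.81 / 1000 = 9.08406 kN/m³.
The plate makes 52° with the vertical, i.e. θ = 90° − 52° = 38° to the horizontal. Measuring y along the incline from the free-surface line, vertical depth h = y·sinθ with sinθ = 0.615661.
The centroid of a semicircle lies 4r/(3π) = 0.751211 m from the diameter, here below the top edge, so y_c = 2.4 + 0.751211 = 3.15121 m and h_c = 3.15121 × 0.615661 = 1.94008 m.
A = πr²/2 = π × 1.77²/2 = 4.92115 m².
Resultant F = γ·h_c·A = 9.08406 × 1.94008 × 4.92115 = 86.7294 kN.
I_c = (π/8 − 8/(9π))·r⁴ = 0.109757 × 1.77⁴ = 1.07727 m⁴.
Centre of pressure: y_p = y_c + I_c/(y_c·A) = 3.15121 + 1.07727/(3.15121 × 4.92115) = 3.15121 + 0.0694673 = 3.22068 m along the plane.

y_p = 3.221 m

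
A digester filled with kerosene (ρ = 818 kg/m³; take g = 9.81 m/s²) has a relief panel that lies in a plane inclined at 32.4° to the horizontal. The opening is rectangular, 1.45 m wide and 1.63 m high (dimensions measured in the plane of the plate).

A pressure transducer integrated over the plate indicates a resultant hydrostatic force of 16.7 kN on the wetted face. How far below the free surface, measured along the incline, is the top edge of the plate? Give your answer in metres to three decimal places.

γ = ρg = 818 × 9.81 / 1000 = 8.02458 kN/m³.
A = 1.45 × 1.63 = 2.3635 m².
From F = γ·h_c·A, the centroid depth is h_c = 16.7/(8.02458 × 2.3635) = 0.880519 m.
Let θ = 32.4° be the plate's angle to the horizontal; measure y along the incline from where the plane meets the free surface. Vertical depth h = y·sinθ with sinθ = 0.535827.
Along the incline, y_c = h_c/sinθ = 0.880519/0.535827 = 1.64329 m.
The centroid lies 1.63/2 = 0.815 m below the top edge, so the top edge sits at y_top = 1.64329 − 0.815 = 0.82829 m along the incline.

y_top ≈ 0.828 m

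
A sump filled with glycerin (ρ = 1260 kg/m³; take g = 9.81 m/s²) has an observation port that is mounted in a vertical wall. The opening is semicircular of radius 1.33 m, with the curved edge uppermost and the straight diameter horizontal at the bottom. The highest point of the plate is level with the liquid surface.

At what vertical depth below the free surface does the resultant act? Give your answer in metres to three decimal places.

γ = ρg = 1260 × 9.81 / 1000 = 12.3606 kN/m³.
The centroid lies 4r/(3π) = 0.56447 m above the diameter, so r − 4r/(3π) = 1.33 − 0.56447 = 0.76553 m below the topmost point, so the centroid depth is h_c = 0.76553 m.
A = πr²/2 = π × 1.33²/2 = 2.77858 m².
Resultant F = γ·h_c·A = 12.3606 × 0.76553 × 2.77858 = 26.2921 kN.
I_c = (π/8 − 8/(9π))·r⁴ = 0.109757 × 1.33⁴ = 0.34343 m⁴.
Centre of pressure: y_p = y_c + I_c/(y_c·A) = 0.76553 + 0.34343/(0.76553 × 2.77858) = 0.76553 + 0.161456 = 0.926986 m along the plane.

h_p = 0.927 m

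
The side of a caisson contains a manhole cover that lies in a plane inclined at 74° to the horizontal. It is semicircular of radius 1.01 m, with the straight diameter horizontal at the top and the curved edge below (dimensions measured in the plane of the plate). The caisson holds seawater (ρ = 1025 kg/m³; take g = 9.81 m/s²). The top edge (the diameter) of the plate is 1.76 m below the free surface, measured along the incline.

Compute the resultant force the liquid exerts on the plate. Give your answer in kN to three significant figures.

γ = ρg = 1025 × 9.81 / 1000 = 10.05525 kN/m³.
Let θ = 74° be the plate's angle to the horizontal; measure y along the incline from where the plane meets the free surface. Vertical depth h = y·sinθ with sinθ = 0.961262.
The centroid of a semicircle lies 4r/(3π) = 0.428657 m from the diameter, here below the top edge, so y_c = 1.76 + 0.428657 = 2.18866 m and h_c = 2.18866 × 0.961262 = 2.10388 m.
A = πr²/2 = π × 1.01²/2 = 1.60237 m².
Resultant F = γ·h_c·A = 10.05525 × 2.10388 × 1.60237 = 33.8982 kN.

F ≈ 33.9 kN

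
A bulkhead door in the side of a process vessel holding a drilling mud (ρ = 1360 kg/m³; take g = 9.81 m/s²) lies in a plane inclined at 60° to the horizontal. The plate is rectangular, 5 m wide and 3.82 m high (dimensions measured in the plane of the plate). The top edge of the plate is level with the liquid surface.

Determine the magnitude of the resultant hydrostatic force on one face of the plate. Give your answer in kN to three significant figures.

F ≈ 422 kN

γ = ρg = 1360 × 9.81 / 1000 = 13.3416 kN/m³.
Let θ = 60° be the plate's angle to the horizontal; measure y along the incline from where the plane meets the free surface. Vertical depth h = y·sinθ with sinθ = 0.866025.
The centroid lies 3.82/2 = 1.91 m below the top edge, so y_c = 1.91 m and h_c = 1.91 × 0.866025 = 1.65411 m.
A = 5 × 3.82 = 19.1 m².
Resultant F = γ·h_c·A = 13.3416 × 1.65411 × 19.1 = 421.508 kN.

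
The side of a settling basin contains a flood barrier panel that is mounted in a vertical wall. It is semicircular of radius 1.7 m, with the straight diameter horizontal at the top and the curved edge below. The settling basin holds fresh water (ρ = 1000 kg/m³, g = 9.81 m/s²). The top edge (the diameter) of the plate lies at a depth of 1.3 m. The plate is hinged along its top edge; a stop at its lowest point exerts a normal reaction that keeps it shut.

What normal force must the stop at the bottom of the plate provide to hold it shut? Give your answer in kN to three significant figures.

γ = ρg = 1000 × 9.81 = 9810 N/m³ = 9.81 kN/m³.
The centroid of a semicircle lies 4r/(3π) = 0.721502 m from the diameter, here below the top edge, so the centroid depth is h_c = 1.3 + 0.721502 = 2.0215 m.
A = πr²/2 = π × 1.7²/2 = 4.5396 m².
Resultant F = γ·h_c·A = 9.81 × 2.0215 × 4.5396 = 90.0244 kN.
I_c = (π/8 − 8/(9π))·r⁴ = 0.109757 × 1.7⁴ = 0.916701 m⁴.
Centre of pressure: y_p = y_c + I_c/(y_c·A) = 2.0215 + 0.916701/(2.0215 × 4.5396) = 2.0215 + 0.0998933 = 2.12139 m along the plane.
The resultant acts 0.721502 + 0.0998933 = 0.821395 m (along the plate) below the hinge at the top edge, so the moment about the hinge is M = F × 0.821395 = 90.0244 × 0.821395 = 73.9456 kN·m.
A normal force at the bottom, 1.7 m from the hinge, must supply this moment: P = 73.9456/1.7 = 43.4974 kN.

P ≈ 43.5 kN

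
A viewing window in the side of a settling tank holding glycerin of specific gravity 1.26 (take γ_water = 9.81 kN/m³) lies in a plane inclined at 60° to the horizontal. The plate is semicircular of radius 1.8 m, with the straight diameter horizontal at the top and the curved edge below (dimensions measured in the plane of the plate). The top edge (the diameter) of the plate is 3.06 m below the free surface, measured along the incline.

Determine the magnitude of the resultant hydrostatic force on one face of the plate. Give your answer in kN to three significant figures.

F ≈ 208 kN

γ = 1.26 × 9.81 = 12.3606 kN/m³.
Let θ = 60° be the plate's angle to the horizontal; measure y along the incline from where the plane meets the free surface. Vertical depth h = y·sinθ with sinθ = 0.866025.
The centroid of a semicircle lies 4r/(3π) = 0.763944 m from the diameter, here below the top edge, so y_c = 3.06 + 0.763944 = 3.82394 m and h_c = 3.82394 × 0.866025 = 3.31163 m.
A = πr²/2 = π × 1.8²/2 = 5.08938 m².
Resultant F = γ·h_c·A = 12.3606 × 3.31163 × 5.08938 = 208.327 kN.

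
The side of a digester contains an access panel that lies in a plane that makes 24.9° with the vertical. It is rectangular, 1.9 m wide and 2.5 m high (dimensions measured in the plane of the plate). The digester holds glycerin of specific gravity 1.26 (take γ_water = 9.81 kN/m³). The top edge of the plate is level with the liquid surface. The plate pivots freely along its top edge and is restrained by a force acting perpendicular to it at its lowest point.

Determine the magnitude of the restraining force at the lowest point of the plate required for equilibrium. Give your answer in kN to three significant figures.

P ≈ 44.4 kN

γ = 1.26 × 9.81 = 12.3606 kN/m³.
The plate makes 24.9° with the vertical, i.e. θ = 90° − 24.9° = 65.1° to the horizontal. Measuring y along the incline from the free-surface line, vertical depth h = y·sinθ with sinθ = 0.907044.
The centroid lies 2.5/2 = 1.25 m below the top edge, so y_c = 1.25 m and h_c = 1.25 × 0.907044 = 1.1338 m.
A = 1.9 × 2.5 = 4.75 m².
Resultant F = γ·h_c·A = 12.3606 × 1.1338 × 4.75 = 66.5686 kN.
I_c = b·h³/12 = 1.9 × 2.5³/12 = 2.47396 m⁴.
Centre of pressure: y_p = y_c + I_c/(y_c·A) = 1.25 + 2.47396/(1.25 × 4.75) = 1.25 + 0.416667 = 1.66667 m along the plane.
The resultant acts 1.25 + 0.416667 = 1.66667 m (along the plate) below the hinge at the top edge, so the moment about the hinge is M = F × 1.66667 = 66.5686 × 1.66667 = 110.948 kN·m.
A normal force at the bottom, 2.5 m from the hinge, must supply this moment: P = 110.948/2.5 = 44.3792 kN.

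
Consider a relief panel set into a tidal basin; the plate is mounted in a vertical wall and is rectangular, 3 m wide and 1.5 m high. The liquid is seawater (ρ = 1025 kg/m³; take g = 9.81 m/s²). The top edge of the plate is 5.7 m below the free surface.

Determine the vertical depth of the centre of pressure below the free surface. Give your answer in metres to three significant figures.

h_p = 6.48 m

γ = ρg = 1025 × 9.81 / 1000 = 10.05525 kN/m³.
The centroid lies 1.5/2 = 0.75 m below the top edge, so the centroid depth is h_c = 5.7 + 0.75 = 6.45 m.
A = 3 × 1.5 = 4.5 m².
Resultant F = γ·h_c·A = 10.05525 × 6.45 × 4.5 = 291.854 kN.
I_c = b·h³/12 = 3 × 1.5³/12 = 0.84375 m⁴.
Centre of pressure: y_p = y_c + I_c/(y_c·A) = 6.45 + 0.84375/(6.45 × 4.5) = 6.45 + 0.0290698 = 6.47907 m along the plane.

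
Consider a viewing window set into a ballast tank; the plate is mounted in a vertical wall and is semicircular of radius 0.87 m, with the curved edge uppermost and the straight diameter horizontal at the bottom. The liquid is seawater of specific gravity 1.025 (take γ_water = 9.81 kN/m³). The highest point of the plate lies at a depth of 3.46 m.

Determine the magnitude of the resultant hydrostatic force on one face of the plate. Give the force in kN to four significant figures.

F ≈ 47.35 kN

γ = 1.025 × 9.81 = 10.05525 kN/m³.
The centroid lies 4r/(3π) = 0.369239 m above the diameter, so r − 4r/(3π) = 0.87 − 0.369239 = 0.500761 m below the topmost point, so the centroid depth is h_c = 3.46 + 0.500761 = 3.96076 m.
A = πr²/2 = π × 0.87²/2 = 1.18894 m².
Resultant F = γ·h_c·A = 10.05525 × 3.96076 × 1.18894 = 47.3512 kN.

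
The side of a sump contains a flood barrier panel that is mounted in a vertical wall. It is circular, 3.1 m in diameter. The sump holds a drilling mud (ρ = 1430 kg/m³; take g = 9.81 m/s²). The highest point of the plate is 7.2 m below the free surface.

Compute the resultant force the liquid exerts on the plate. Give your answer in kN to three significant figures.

γ = ρg = 1430 × 9.81 / 1000 = 14.0283 kN/m³.
The centroid is at the centre, 1.55 m below the top of the plate, so the centroid depth is h_c = 7.2 + 1.55 = 8.75 m.
A = π(1.55)² = 7.54768 m².
Resultant F = γ·h_c·A = 14.0283 × 8.75 × 7.54768 = 926.46 kN.

F ≈ 926 kN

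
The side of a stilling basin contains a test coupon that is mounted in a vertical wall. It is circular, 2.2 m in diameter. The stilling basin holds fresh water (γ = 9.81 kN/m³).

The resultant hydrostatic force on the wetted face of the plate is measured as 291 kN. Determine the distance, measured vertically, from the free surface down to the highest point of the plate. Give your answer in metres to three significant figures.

d_top ≈ 6.70 m

γ = 9.81 kN/m³.
A = π(1.1)² = 3.80133 m².
From F = γ·h_c·A, the centroid depth is h_c = 291/(9.81 × 3.80133) = 7.80348 m.
The centroid is at the centre, 1.1 m below the top of the plate, so the highest point sits at h_top = 7.80348 − 1.1 = 6.70348 m below the surface.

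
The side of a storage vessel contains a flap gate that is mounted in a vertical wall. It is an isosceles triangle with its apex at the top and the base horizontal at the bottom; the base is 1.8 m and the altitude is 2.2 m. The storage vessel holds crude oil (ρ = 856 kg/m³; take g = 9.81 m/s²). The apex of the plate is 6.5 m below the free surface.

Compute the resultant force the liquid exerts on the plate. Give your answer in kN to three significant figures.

F ≈ 132 kN

γ = ρg = 856 × 9.81 / 1000 = 8.39736 kN/m³.
With the apex up, the centroid sits 2h/3 = 2 × 2.2/3 = 1.46667 m below the apex, so the centroid depth is h_c = 6.5 + 1.46667 = 7.96667 m.
A = ½ × 1.8 × 2.2 = 1.98 m².
Resultant F = γ·h_c·A = 8.39736 × 7.96667 × 1.98 = 132.46 kN.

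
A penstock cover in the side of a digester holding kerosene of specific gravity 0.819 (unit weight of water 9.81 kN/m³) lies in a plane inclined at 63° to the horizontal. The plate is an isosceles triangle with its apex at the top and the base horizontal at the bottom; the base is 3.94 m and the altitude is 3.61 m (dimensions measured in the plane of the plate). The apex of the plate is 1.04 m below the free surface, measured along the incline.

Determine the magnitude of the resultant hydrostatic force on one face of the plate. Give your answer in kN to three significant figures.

γ = 0.819 × 9.81 = 8.03439 kN/m³.
Let θ = 63° be the plate's angle to the horizontal; measure y along the incline from where the plane meets the free surface. Vertical depth h = y·sinθ with sinθ = 0.891007.
With the apex up, the centroid sits 2h/3 = 2 × 3.61/3 = 2.40667 m below the apex, so y_c = 1.04 + 2.40667 = 3.44667 m and h_c = 3.44667 × 0.891007 = 3.07101 m.
A = ½ × 3.94 × 3.61 = 7.1117 m².
Resultant F = γ·h_c·A = 8.03439 × 3.07101 × 7.1117 = 175.472 kN.

F ≈ 175 kN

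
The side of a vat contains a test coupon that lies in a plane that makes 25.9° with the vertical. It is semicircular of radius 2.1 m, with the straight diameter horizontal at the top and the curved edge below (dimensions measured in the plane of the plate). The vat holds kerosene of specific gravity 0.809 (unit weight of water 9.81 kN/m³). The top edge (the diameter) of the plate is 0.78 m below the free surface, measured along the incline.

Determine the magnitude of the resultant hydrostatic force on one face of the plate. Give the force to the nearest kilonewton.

γ = 0.809 × 9.81 = 7.93629 kN/m³.
The plate makes 25.9° with the vertical, i.e. θ = 90° − 25.9° = 64.1° to the horizontal. Measuring y along the incline from the free-surface line, vertical depth h = y·sinθ with sinθ = 0.899558.
The centroid of a semicircle lies 4r/(3π) = 0.891268 m from the diameter, here below the top edge, so y_c = 0.78 + 0.891268 = 1.67127 m and h_c = 1.67127 × 0.899558 = 1.5034 m.
A = πr²/2 = π × 2.1²/2 = 6.92721 m².
Resultant F = γ·h_c·A = 7.93629 × 1.5034 × 6.92721 = 82.6514 kN.

F ≈ 83 kN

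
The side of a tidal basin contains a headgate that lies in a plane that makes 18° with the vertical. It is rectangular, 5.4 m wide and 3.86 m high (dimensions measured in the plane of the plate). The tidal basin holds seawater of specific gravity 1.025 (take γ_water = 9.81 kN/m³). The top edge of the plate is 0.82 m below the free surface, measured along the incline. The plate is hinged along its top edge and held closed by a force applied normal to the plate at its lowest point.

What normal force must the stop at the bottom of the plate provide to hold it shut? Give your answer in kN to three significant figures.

P ≈ 338 kN

γ = 1.025 × 9.81 = 10.05525 kN/m³.
The plate makes 18° with the vertical, i.e. θ = 90° − 18° = 72° to the horizontal. Measuring y along the incline from the free-surface line, vertical depth h = y·sinθ with sinθ = 0.951057.
The centroid lies 3.86/2 = 1.93 m below the top edge, so y_c = 0.82 + 1.93 = 2.75 m and h_c = 2.75 × 0.951057 = 2.61541 m.
A = 5.4 × 3.86 = 20.844 m².
Resultant F = γ·h_c·A = 10.05525 × 2.61541 × 20.844 = 548.168 kN.
I_c = b·h³/12 = 5.4 × 3.86³/12 = 25.8806 m⁴.
Centre of pressure: y_p = y_c + I_c/(y_c·A) = 2.75 + 25.8806/(2.75 × 20.844) = 2.75 + 0.451503 = 3.2015 m along the plane.
The resultant acts 1.93 + 0.451503 = 2.3815 m (along the plate) below the hinge at the top edge, so the moment about the hinge is M = F × 2.3815 = 548.168 × 2.3815 = 1305.46 kN·m.
A normal force at the bottom, 3.86 m from the hinge, must supply this moment: P = 1305.46/3.86 = 338.202 kN.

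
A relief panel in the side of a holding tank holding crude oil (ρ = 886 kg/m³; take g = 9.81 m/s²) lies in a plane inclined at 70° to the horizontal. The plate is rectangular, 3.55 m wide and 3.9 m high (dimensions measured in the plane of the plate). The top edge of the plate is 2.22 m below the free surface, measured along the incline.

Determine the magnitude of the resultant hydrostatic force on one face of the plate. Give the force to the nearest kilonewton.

γ = ρg = 886 × 9.81 / 1000 = 8.69166 kN/m³.
Let θ = 70° be the plate's angle to the horizontal; measure y along the incline from where the plane meets the free surface. Vertical depth h = y·sinθ with sinθ = 0.939693.
The centroid lies 3.9/2 = 1.95 m below the top edge, so y_c = 2.22 + 1.95 = 4.17 m and h_c = 4.17 × 0.939693 = 3.91852 m.
A = 3.55 × 3.9 = 13.845 m².
Resultant F = γ·h_c·A = 8.69166 × 3.91852 × 13.845 = 471.539 kN.

F ≈ 472 kN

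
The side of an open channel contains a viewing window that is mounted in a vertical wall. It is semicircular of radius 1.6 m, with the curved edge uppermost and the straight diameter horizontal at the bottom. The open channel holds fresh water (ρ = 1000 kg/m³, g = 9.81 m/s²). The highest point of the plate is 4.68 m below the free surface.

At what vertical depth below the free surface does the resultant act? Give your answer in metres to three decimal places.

h_p = 5.633 m

γ = ρg = 1000 × 9.81 = 9810 N/m³ = 9.81 kN/m³.
The centroid lies 4r/(3π) = 0.679061 m above the diameter, so r − 4r/(3π) = 1.6 − 0.679061 = 0.920939 m below the topmost point, so the centroid depth is h_c = 4.68 + 0.920939 = 5.60094 m.
A = πr²/2 = π × 1.6²/2 = 4.02124 m².
Resultant F = γ·h_c·A = 9.81 × 5.60094 × 4.02124 = 220.948 kN.
I_c = (π/8 − 8/(9π))·r⁴ = 0.109757 × 1.6⁴ = 0.719303 m⁴.
Centre of pressure: y_p = y_c + I_c/(y_c·A) = 5.60094 + 0.719303/(5.60094 × 4.02124) = 5.60094 + 0.0319368 = 5.63288 m along the plane.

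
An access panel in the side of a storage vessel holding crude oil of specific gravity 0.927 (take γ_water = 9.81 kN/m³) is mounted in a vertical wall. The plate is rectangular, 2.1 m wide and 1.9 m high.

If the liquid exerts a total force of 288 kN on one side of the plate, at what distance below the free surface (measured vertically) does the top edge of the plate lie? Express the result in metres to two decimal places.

d_top ≈ 6.99 m

γ = 0.927 × 9.81 = 9.09387 kN/m³.
A = 2.1 × 1.9 = 3.99 m².
From F = γ·h_c·A, the centroid depth is h_c = 288/(9.09387 × 3.99) = 7.93726 m.
The centroid lies 1.9/2 = 0.95 m below the top edge, so the top edge sits at h_top = 7.93726 − 0.95 = 6.98726 m below the surface.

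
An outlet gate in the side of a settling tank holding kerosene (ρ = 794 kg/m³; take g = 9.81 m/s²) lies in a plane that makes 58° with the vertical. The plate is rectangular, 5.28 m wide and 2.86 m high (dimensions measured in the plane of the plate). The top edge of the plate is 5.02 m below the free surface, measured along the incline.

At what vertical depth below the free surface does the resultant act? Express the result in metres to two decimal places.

h_p = 3.47 m

γ = ρg = 794 × 9.81 / 1000 = 7.78914 kN/m³.
The plate makes 58° with the vertical, i.e. θ = 90° − 58° = 32° to the horizontal. Measuring y along the incline from the free-surface line, vertical depth h = y·sinθ with sinθ = 0.529919.
The centroid lies 2.86/2 = 1.43 m below the top edge, so y_c = 5.02 + 1.43 = 6.45 m and h_c = 6.45 × 0.529919 = 3.41798 m.
A = 5.28 × 2.86 = 15.1008 m².
Resultant F = γ·h_c·A = 7.78914 × 3.41798 × 15.1008 = 402.03 kN.
I_c = b·h³/12 = 5.28 × 2.86³/12 = 10.2932 m⁴.
Centre of pressure: y_p = y_c + I_c/(y_c·A) = 6.45 + 10.2932/(6.45 × 15.1008) = 6.45 + 0.105679 = 6.55568 m along the plane.
Vertically, h_p = y_p·sinθ = 6.55568 × 0.529919 = 3.47398 m.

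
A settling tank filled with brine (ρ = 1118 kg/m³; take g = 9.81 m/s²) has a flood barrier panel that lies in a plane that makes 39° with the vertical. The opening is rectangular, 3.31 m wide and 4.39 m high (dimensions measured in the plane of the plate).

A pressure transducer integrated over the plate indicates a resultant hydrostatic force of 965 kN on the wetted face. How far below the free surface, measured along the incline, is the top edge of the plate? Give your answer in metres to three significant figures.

γ = ρg = 1118 × 9.81 / 1000 = 10.96758 kN/m³.
A = 3.31 × 4.39 = 14.5309 m².
From F = γ·h_c·A, the centroid depth is h_c = 965/(10.96758 × 14.5309) = 6.05514 m.
The plate makes 39° with the vertical, i.e. θ = 90° − 39° = 51° to the horizontal. Measuring y along the incline from the free-surface line, vertical depth h = y·sinθ with sinθ = 0.777146.
Along the incline, y_c = h_c/sinθ = 6.05514/0.777146 = 7.79151 m.
The centroid lies 4.39/2 = 2.195 m below the top edge, so the top edge sits at y_top = 7.79151 − 2.195 = 5.59651 m along the incline.

y_top ≈ 5.60 m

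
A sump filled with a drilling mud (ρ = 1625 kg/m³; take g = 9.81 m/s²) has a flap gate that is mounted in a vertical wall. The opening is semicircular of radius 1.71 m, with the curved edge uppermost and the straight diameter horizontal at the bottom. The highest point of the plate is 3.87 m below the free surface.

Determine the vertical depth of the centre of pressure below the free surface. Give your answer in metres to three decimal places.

h_p = 4.896 m

γ = ρg = 1625 × 9.81 / 1000 = 15.94125 kN/m³.
The centroid lies 4r/(3π) = 0.725747 m above the diameter, so r − 4r/(3π) = 1.71 − 0.725747 = 0.984253 m below the topmost point, so the centroid depth is h_c = 3.87 + 0.984253 = 4.85425 m.
A = πr²/2 = π × 1.71²/2 = 4.59317 m².
Resultant F = γ·h_c·A = 15.94125 × 4.85425 × 4.59317 = 355.432 kN.
I_c = (π/8 − 8/(9π))·r⁴ = 0.109757 × 1.71⁴ = 0.938462 m⁴.
Centre of pressure: y_p = y_c + I_c/(y_c·A) = 4.85425 + 0.938462/(4.85425 × 4.59317) = 4.85425 + 0.0420903 = 4.89634 m along the plane.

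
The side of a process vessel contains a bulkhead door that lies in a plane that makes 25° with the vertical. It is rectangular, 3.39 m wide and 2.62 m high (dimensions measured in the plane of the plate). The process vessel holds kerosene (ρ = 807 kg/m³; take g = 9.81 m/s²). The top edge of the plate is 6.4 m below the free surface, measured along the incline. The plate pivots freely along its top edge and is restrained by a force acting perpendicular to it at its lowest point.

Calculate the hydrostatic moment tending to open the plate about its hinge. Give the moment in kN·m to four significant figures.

γ = ρg = 807 × 9.81 / 1000 = 7.91667 kN/m³.
The plate makes 25° with the vertical, i.e. θ = 90° − 25° = 65° to the horizontal. Measuring y along the incline from the free-surface line, vertical depth h = y·sinθ with sinθ = 0.906308.
The centroid lies 2.62/2 = 1.31 m below the top edge, so y_c = 6.4 + 1.31 = 7.71 m and h_c = 7.71 × 0.906308 = 6.98763 m.
A = 3.39 × 2.62 = 8.8818 m².
Resultant F = γ·h_c·A = 7.91667 × 6.98763 × 8.8818 = 491.33 kN.
I_c = b·h³/12 = 3.39 × 2.62³/12 = 5.08069 m⁴.
Centre of pressure: y_p = y_c + I_c/(y_c·A) = 7.71 + 5.08069/(7.71 × 8.8818) = 7.71 + 0.0741938 = 7.78419 m along the plane.
The resultant acts 1.31 + 0.0741938 = 1.38419 m (along the plate) below the hinge at the top edge, so the moment about the hinge is M = F × 1.38419 = 491.33 × 1.38419 = 680.094 kN·m.

M ≈ 680.1 kN·m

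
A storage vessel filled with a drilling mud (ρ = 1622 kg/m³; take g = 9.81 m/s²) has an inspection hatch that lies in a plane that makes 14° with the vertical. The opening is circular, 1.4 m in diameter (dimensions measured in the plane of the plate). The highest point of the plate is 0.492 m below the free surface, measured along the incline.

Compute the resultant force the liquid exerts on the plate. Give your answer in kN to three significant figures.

F ≈ 28.3 kN

γ = ρg = 1622 × 9.81 / 1000 = 15.91182 kN/m³.
The plate makes 14° with the vertical, i.e. θ = 90° − 14° = 76° to the horizontal. Measuring y along the incline from the free-surface line, vertical depth h = y·sinθ with sinθ = 0.970296.
The centroid is at the centre, 0.7 m below the top of the plate, so y_c = 0.492 + 0.7 = 1.192 m and h_c = 1.192 × 0.970296 = 1.15659 m.
A = π(0.7)² = 1.53938 m².
Resultant F = γ·h_c·A = 15.91182 × 1.15659 × 1.53938 = 28.3299 kN.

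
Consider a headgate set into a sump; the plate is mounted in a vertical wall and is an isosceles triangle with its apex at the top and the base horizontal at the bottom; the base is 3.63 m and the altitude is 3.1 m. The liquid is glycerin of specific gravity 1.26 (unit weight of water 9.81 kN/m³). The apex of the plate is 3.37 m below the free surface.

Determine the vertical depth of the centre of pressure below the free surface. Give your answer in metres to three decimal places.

γ = 1.26 × 9.81 = 12.3606 kN/m³.
With the apex up, the centroid sits 2h/3 = 2 × 3.1/3 = 2.06667 m below the apex, so the centroid depth is h_c = 3.37 + 2.06667 = 5.43667 m.
A = ½ × 3.63 × 3.1 = 5.6265 m².
Resultant F = γ·h_c·A = 12.3606 × 5.43667 × 5.6265 = 378.104 kN.
I_c = b·h³/36 = 3.63 × 3.1³/36 = 3.00393 m⁴.
Centre of pressure: y_p = y_c + I_c/(y_c·A) = 5.43667 + 3.00393/(5.43667 × 5.6265) = 5.43667 + 0.0982016 = 5.53487 m along the plane.

h_p = 5.535 m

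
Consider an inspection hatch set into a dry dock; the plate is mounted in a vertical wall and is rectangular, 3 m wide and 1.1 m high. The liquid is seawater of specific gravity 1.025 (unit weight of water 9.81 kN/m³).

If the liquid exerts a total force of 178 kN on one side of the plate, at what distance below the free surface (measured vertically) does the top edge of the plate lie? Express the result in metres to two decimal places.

γ = 1.025 × 9.81 = 10.05525 kN/m³.
A = 3 × 1.1 = 3.3 m².
From F = γ·h_c·A, the centroid depth is h_c = 178/(10.05525 × 3.3) = 5.3643 m.
The centroid lies 1.1/2 = 0.55 m below the top edge, so the top edge sits at h_top = 5.3643 − 0.55 = 4.8143 m below the surface.

d_top ≈ 4.81 m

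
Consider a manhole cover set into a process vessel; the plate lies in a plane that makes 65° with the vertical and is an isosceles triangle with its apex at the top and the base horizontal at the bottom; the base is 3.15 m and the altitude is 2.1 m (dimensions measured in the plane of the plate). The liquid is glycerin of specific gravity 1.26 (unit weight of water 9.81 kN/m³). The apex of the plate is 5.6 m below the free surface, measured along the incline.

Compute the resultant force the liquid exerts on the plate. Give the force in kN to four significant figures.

γ = 1.26 × 9.81 = 12.3606 kN/m³.
The plate makes 65° with the vertical, i.e. θ = 90° − 65° = 25° to the horizontal. Measuring y along the incline from the free-surface line, vertical depth h = y·sinθ with sinθ = 0.422618.
With the apex up, the centroid sits 2h/3 = 2 × 2.1/3 = 1.4 m below the apex, so y_c = 5.6 + 1.4 = 7 m and h_c = 7 × 0.422618 = 2.95833 m.
A = ½ × 3.15 × 2.1 = 3.3075 m².
Resultant F = γ·h_c·A = 12.3606 × 2.95833 × 3.3075 = 120.944 kN.

F ≈ 120.9 kN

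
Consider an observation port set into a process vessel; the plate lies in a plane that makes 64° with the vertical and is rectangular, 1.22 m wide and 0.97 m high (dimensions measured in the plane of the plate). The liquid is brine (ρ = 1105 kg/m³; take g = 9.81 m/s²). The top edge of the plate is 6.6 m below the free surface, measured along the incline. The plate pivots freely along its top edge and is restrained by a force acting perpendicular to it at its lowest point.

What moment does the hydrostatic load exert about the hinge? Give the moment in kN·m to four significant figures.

M ≈ 19.76 kN·m

γ = ρg = 1105 × 9.81 / 1000 = 10.84005 kN/m³.
The plate makes 64° with the vertical, i.e. θ = 90° − 64° = 26° to the horizontal. Measuring y along the incline from the free-surface line, vertical depth h = y·sinθ with sinθ = 0.438371.
The centroid lies 0.97/2 = 0.485 m below the top edge, so y_c = 6.6 + 0.485 = 7.085 m and h_c = 7.085 × 0.438371 = 3.10586 m.
A = 1.22 × 0.97 = 1.1834 m².
Resultant F = γ·h_c·A = 10.84005 × 3.10586 × 1.1834 = 39.8423 kN.
I_c = b·h³/12 = 1.22 × 0.97³/12 = 0.0927884 m⁴.
Centre of pressure: y_p = y_c + I_c/(y_c·A) = 7.085 + 0.0927884/(7.085 × 1.1834) = 7.085 + 0.0110668 = 7.09607 m along the plane.
The resultant acts 0.485 + 0.0110668 = 0.496067 m (along the plate) below the hinge at the top edge, so the moment about the hinge is M = F × 0.496067 = 39.8423 × 0.496067 = 19.7645 kN·m.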